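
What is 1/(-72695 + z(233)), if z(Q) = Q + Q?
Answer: -1/72229 ≈ -1.3845e-5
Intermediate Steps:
z(Q) = 2*Q
1/(-72695 + z(233)) = 1/(-72695 + 2*233) = 1/(-72695 + 466) = 1/(-72229) = -1/72229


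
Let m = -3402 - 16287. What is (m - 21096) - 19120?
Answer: -59905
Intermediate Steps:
m = -19689
(m - 21096) - 19120 = (-19689 - 21096) - 19120 = -40785 - 19120 = -59905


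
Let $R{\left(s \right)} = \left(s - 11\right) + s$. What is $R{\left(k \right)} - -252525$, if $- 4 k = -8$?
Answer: $252518$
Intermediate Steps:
$k = 2$ ($k = \left(- \frac{1}{4}\right) \left(-8\right) = 2$)
$R{\left(s \right)} = -11 + 2 s$ ($R{\left(s \right)} = \left(-11 + s\right) + s = -11 + 2 s$)
$R{\left(k \right)} - -252525 = \left(-11 + 2 \cdot 2\right) - -252525 = \left(-11 + 4\right) + 252525 = -7 + 252525 = 252518$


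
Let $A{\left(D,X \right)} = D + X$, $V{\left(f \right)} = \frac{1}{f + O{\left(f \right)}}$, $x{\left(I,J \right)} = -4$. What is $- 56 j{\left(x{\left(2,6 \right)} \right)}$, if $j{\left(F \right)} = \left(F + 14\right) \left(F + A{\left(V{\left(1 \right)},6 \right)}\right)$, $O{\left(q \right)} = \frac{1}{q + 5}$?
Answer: $-1600$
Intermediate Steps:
$O{\left(q \right)} = \frac{1}{5 + q}$
$V{\left(f \right)} = \frac{1}{f + \frac{1}{5 + f}}$
$j{\left(F \right)} = \left(14 + F\right) \left(\frac{48}{7} + F\right)$ ($j{\left(F \right)} = \left(F + 14\right) \left(F + \left(\frac{5 + 1}{1 + 1 \left(5 + 1\right)} + 6\right)\right) = \left(14 + F\right) \left(F + \left(\frac{1}{1 + 1 \cdot 6} \cdot 6 + 6\right)\right) = \left(14 + F\right) \left(F + \left(\frac{1}{1 + 6} \cdot 6 + 6\right)\right) = \left(14 + F\right) \left(F + \left(\frac{1}{7} \cdot 6 + 6\right)\right) = \left(14 + F\right) \left(F + \left(\frac{6}{7} + 6\right)\right) = \left(14 + F\right) \left(F + \frac{48}{7}\right) = \left(14 + F\right) \left(\frac{48}{7} + F\right)$)
$- 56 j{\left(x{\left(2,6 \right)} \right)} = - 56 \left(96 + \left(-4\right)^{2} + \frac{146}{7} \left(-4\right)\right) = - 56 \left(96 + 16 - \frac{584}{7}\right) = \left(-56\right) \frac{200}{7} = -1600$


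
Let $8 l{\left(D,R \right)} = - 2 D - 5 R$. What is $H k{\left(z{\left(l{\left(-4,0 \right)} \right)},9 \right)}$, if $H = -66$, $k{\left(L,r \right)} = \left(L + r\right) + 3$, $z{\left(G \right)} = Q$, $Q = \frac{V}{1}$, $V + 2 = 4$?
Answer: $-924$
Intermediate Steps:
$V = 2$ ($V = -2 + 4 = 2$)
$l{\left(D,R \right)} = - \frac{5 R}{8} - \frac{D}{4}$ ($l{\left(D,R \right)} = \frac{- 2 D - 5 R}{8} = \frac{- 5 R - 2 D}{8} = - \frac{5 R}{8} - \frac{D}{4}$)
$Q = 2$ ($Q = \frac{2}{1} = 2 \cdot 1 = 2$)
$z{\left(G \right)} = 2$
$k{\left(L,r \right)} = 3 + L + r$
$H k{\left(z{\left(l{\left(-4,0 \right)} \right)},9 \right)} = - 66 \left(3 + 2 + 9\right) = \left(-66\right) 14 = -924$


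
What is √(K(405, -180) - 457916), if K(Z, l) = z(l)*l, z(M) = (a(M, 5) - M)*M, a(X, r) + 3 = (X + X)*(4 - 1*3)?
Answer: 2*I*√1596779 ≈ 2527.3*I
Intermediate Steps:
a(X, r) = -3 + 2*X (a(X, r) = -3 + (X + X)*(4 - 1*3) = -3 + (2*X)*(4 - 3) = -3 + (2*X)*1 = -3 + 2*X)
z(M) = M*(-3 + M) (z(M) = ((-3 + 2*M) - M)*M = (-3 + M)*M = M*(-3 + M))
K(Z, l) = l²*(-3 + l) (K(Z, l) = (l*(-3 + l))*l = l²*(-3 + l))
√(K(405, -180) - 457916) = √((-180)²*(-3 - 180) - 457916) = √(32400*(-183) - 457916) = √(-5929200 - 457916) = √(-6387116) = 2*I*√1596779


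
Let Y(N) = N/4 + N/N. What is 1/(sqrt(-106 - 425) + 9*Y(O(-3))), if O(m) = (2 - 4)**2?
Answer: 2/95 - I*sqrt(59)/285 ≈ 0.021053 - 0.026951*I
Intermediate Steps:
O(m) = 4 (O(m) = (-2)**2 = 4)
Y(N) = 1 + N/4 (Y(N) = N*(1/4) + 1 = N/4 + 1 = 1 + N/4)
1/(sqrt(-106 - 425) + 9*Y(O(-3))) = 1/(sqrt(-106 - 425) + 9*(1 + (1/4)*4)) = 1/(sqrt(-531) + 9*(1 + 1)) = 1/(3*I*sqrt(59) + 9*2) = 1/(3*I*sqrt(59) + 18) = 1/(18 + 3*I*sqrt(59))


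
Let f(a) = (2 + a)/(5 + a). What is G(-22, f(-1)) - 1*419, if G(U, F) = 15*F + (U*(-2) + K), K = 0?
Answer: -1485/4 ≈ -371.25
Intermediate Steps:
f(a) = (2 + a)/(5 + a)
G(U, F) = -2*U + 15*F (G(U, F) = 15*F + (U*(-2) + 0) = 15*F + (-2*U + 0) = 15*F - 2*U = -2*U + 15*F)
G(-22, f(-1)) - 1*419 = (-2*(-22) + 15*((2 - 1)/(5 - 1))) - 1*419 = (44 + 15*(1/4)) - 419 = (44 + 15*((¼)*1)) - 419 = (44 + 15*(¼)) - 419 = (44 + 15/4) - 419 = 191/4 - 419 = -1485/4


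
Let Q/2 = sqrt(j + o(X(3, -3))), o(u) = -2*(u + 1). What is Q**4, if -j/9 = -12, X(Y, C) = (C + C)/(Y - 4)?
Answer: 141376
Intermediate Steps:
X(Y, C) = 2*C/(-4 + Y) (X(Y, C) = (2*C)/(-4 + Y) = 2*C/(-4 + Y))
j = 108 (j = -9*(-12) = 108)
o(u) = -2 - 2*u (o(u) = -2*(1 + u) = -2 - 2*u)
Q = 2*sqrt(94) (Q = 2*sqrt(108 + (-2 - 4*(-3)/(-4 + 3))) = 2*sqrt(108 + (-2 - 4*(-3)/(-1))) = 2*sqrt(108 + (-2 - 4*(-3)*(-1))) = 2*sqrt(108 + (-2 - 2*6)) = 2*sqrt(108 + (-2 - 12)) = 2*sqrt(108 - 14) = 2*sqrt(94) ≈ 19.391)
Q**4 = (2*sqrt(94))**4 = 141376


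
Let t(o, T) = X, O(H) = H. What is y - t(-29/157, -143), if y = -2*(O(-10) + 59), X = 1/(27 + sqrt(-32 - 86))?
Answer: -83033/847 + I*sqrt(118)/847 ≈ -98.032 + 0.012825*I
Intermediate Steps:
X = 1/(27 + I*sqrt(118)) (X = 1/(27 + sqrt(-118)) = 1/(27 + I*sqrt(118)) ≈ 0.031877 - 0.012825*I)
t(o, T) = 27/847 - I*sqrt(118)/847
y = -98 (y = -2*(-10 + 59) = -2*49 = -98)
y - t(-29/157, -143) = -98 - (27/847 - I*sqrt(118)/847) = -98 + (-27/847 + I*sqrt(118)/847) = -83033/847 + I*sqrt(118)/847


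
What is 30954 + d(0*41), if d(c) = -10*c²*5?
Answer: 30954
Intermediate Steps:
d(c) = -50*c²
30954 + d(0*41) = 30954 - 50*(0*41)² = 30954 - 50*0² = 30954 - 50*0 = 30954 + 0 = 30954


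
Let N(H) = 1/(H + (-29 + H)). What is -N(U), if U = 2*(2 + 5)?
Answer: 1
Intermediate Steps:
U = 14 (U = 2*7 = 14)
N(H) = 1/(-29 + 2*H)
-N(U) = -1/(-29 + 2*14) = -1/(-29 + 28) = -1/(-1) = -1*(-1) = 1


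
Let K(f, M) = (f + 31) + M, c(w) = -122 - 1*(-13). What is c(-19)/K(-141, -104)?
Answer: 109/214 ≈ 0.50935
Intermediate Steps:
c(w) = -109 (c(w) = -122 + 13 = -109)
K(f, M) = 31 + M + f (K(f, M) = (31 + f) + M = 31 + M + f)
c(-19)/K(-141, -104) = -109/(31 - 104 - 141) = -109/(-214) = -109*(-1/214) = 109/214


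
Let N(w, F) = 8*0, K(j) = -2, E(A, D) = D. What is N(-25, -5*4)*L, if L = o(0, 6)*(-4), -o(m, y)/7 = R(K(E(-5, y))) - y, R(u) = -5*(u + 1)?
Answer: 0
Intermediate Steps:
N(w, F) = 0
R(u) = -5 - 5*u (R(u) = -5*(1 + u) = -5 - 5*u)
o(m, y) = -35 + 7*y (o(m, y) = -7*((-5 - 5*(-2)) - y) = -7*((-5 + 10) - y) = -7*(5 - y) = -35 + 7*y)
L = -28 (L = (-35 + 7*6)*(-4) = (-35 + 42)*(-4) = 7*(-4) = -28)
N(-25, -5*4)*L = 0*(-28) = 0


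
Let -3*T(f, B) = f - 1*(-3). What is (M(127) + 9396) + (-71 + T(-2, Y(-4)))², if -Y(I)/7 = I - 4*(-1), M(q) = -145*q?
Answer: -35375/9 ≈ -3930.6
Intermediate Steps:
Y(I) = -28 - 7*I (Y(I) = -7*(I - 4*(-1)) = -7*(I + 4) = -7*(4 + I) = -28 - 7*I)
T(f, B) = -1 - f/3 (T(f, B) = -(f - 1*(-3))/3 = -(f + 3)/3 = -(3 + f)/3 = -1 - f/3)
(M(127) + 9396) + (-71 + T(-2, Y(-4)))² = (-145*127 + 9396) + (-71 + (-1 - ⅓*(-2)))² = (-18415 + 9396) + (-71 + (-1 + ⅔))² = -9019 + (-71 - ⅓)² = -9019 + (-214/3)² = -9019 + 45796/9 = -35375/9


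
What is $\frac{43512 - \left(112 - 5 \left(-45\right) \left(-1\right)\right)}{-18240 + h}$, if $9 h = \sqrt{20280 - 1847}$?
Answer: $- \frac{64453320000}{26948487167} - \frac{392625 \sqrt{18433}}{26948487167} \approx -2.3937$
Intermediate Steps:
$h = \frac{\sqrt{18433}}{9}$ ($h = \frac{\sqrt{20280 - 1847}}{9} = \frac{\sqrt{18433}}{9} \approx 15.085$)
$\frac{43512 - \left(112 - 5 \left(-45\right) \left(-1\right)\right)}{-18240 + h} = \frac{43512 - \left(112 - 5 \left(-45\right) \left(-1\right)\right)}{-18240 + \frac{\sqrt{18433}}{9}} = \frac{43512 - -113}{-18240 + \frac{\sqrt{18433}}{9}} = \frac{43512 + \left(225 - 112\right)}{-18240 + \frac{\sqrt{18433}}{9}} = \frac{43512 + 113}{-18240 + \frac{\sqrt{18433}}{9}} = \frac{43625}{-18240 + \frac{\sqrt{18433}}{9}}$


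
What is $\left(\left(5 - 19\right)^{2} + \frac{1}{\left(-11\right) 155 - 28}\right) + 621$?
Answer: $\frac{1415860}{1733} \approx 817.0$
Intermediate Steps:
$\left(\left(5 - 19\right)^{2} + \frac{1}{\left(-11\right) 155 - 28}\right) + 621 = \left(\left(-14\right)^{2} + \frac{1}{-1705 - 28}\right) + 621 = \left(196 + \frac{1}{-1733}\right) + 621 = \left(196 - \frac{1}{1733}\right) + 621 = \frac{339667}{1733} + 621 = \frac{1415860}{1733}$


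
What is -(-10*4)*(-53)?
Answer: -2120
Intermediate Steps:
-(-10*4)*(-53) = -(-40)*(-53) = -1*2120 = -2120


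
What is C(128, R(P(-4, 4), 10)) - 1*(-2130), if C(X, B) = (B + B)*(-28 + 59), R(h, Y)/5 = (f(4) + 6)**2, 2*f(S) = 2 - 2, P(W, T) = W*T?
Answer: 13290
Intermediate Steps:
P(W, T) = T*W
f(S) = 0 (f(S) = (2 - 2)/2 = (1/2)*0 = 0)
R(h, Y) = 180 (R(h, Y) = 5*(0 + 6)**2 = 5*6**2 = 5*36 = 180)
C(X, B) = 62*B (C(X, B) = (2*B)*31 = 62*B)
C(128, R(P(-4, 4), 10)) - 1*(-2130) = 62*180 - 1*(-2130) = 11160 + 2130 = 13290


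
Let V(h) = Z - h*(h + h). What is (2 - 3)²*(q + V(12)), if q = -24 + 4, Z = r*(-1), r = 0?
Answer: -308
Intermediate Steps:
Z = 0 (Z = 0*(-1) = 0)
q = -20
V(h) = -2*h² (V(h) = 0 - h*(h + h) = 0 - h*2*h = 0 - 2*h² = -2*h²)
(2 - 3)²*(q + V(12)) = (2 - 3)²*(-20 - 2*12²) = (-1)²*(-20 - 2*144) = 1*(-20 - 288) = 1*(-308) = -308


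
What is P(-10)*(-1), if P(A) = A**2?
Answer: -100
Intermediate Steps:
P(-10)*(-1) = (-10)**2*(-1) = 100*(-1) = -100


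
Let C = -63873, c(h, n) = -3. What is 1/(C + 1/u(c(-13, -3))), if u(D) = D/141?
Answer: -1/63920 ≈ -1.5645e-5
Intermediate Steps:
u(D) = D/141 (u(D) = D*(1/141) = D/141)
1/(C + 1/u(c(-13, -3))) = 1/(-63873 + 1/((1/141)*(-3))) = 1/(-63873 + 1/(-1/47)) = 1/(-63873 - 47) = 1/(-63920) = -1/63920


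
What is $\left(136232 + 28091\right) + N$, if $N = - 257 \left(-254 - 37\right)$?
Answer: $239110$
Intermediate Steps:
$N = 74787$ ($N = \left(-257\right) \left(-291\right) = 74787$)
$\left(136232 + 28091\right) + N = \left(136232 + 28091\right) + 74787 = 164323 + 74787 = 239110$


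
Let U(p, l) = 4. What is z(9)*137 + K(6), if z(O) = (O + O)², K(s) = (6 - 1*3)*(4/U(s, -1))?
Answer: 44391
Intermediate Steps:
K(s) = 3 (K(s) = (6 - 1*3)*(4/4) = (6 - 3)*(4*(¼)) = 3*1 = 3)
z(O) = 4*O² (z(O) = (2*O)² = 4*O²)
z(9)*137 + K(6) = (4*9²)*137 + 3 = (4*81)*137 + 3 = 324*137 + 3 = 44388 + 3 = 44391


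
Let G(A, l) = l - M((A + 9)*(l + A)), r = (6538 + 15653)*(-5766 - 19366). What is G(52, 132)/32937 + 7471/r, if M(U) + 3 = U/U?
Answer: 24828764027/6123034543548 ≈ 0.0040550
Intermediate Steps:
r = -557704212 (r = 22191*(-25132) = -557704212)
M(U) = -2 (M(U) = -3 + U/U = -3 + 1 = -2)
G(A, l) = 2 + l (G(A, l) = l - 1*(-2) = l + 2 = 2 + l)
G(52, 132)/32937 + 7471/r = (2 + 132)/32937 + 7471/(-557704212) = 134*(1/32937) + 7471*(-1/557704212) = 134/32937 - 7471/557704212 = 24828764027/6123034543548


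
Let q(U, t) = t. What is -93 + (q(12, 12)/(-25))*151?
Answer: -4137/25 ≈ -165.48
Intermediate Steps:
-93 + (q(12, 12)/(-25))*151 = -93 + (12/(-25))*151 = -93 + (12*(-1/25))*151 = -93 - 12/25*151 = -93 - 1812/25 = -4137/25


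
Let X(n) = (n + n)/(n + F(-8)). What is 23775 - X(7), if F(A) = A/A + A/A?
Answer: 213961/9 ≈ 23773.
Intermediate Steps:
F(A) = 2 (F(A) = 1 + 1 = 2)
X(n) = 2*n/(2 + n) (X(n) = (n + n)/(n + 2) = (2*n)/(2 + n) = 2*n/(2 + n))
23775 - X(7) = 23775 - 2*7/(2 + 7) = 23775 - 2*7/9 = 23775 - 1*14/9 = 23775 - 14/9 = 213961/9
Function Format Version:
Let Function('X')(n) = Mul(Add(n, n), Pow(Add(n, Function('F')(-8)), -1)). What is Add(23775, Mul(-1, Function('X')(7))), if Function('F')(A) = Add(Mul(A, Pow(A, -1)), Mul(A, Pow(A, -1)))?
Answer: Rational(213961, 9) ≈ 23773.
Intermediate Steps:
Function('F')(A) = 2 (Function('F')(A) = Add(1, 1) = 2)
Function('X')(n) = Mul(2, n, Pow(Add(2, n), -1)) (Function('X')(n) = Mul(Add(n, n), Pow(Add(n, 2), -1)) = Mul(Mul(2, n), Pow(Add(2, n), -1)) = Mul(2, n, Pow(Add(2, n), -1)))
Add(23775, Mul(-1, Function('X')(7))) = Add(23775, Mul(-1, Mul(2, 7, Pow(Add(2, 7), -1)))) = Add(23775, Mul(-1, Mul(2, 7, Pow(9, -1)))) = Add(23775, Mul(-1, Mul(2, 7, Rational(1, 9)))) = Add(23775, Mul(-1, Rational(14, 9))) = Add(23775, Rational(-14, 9)) = Rational(213961, 9)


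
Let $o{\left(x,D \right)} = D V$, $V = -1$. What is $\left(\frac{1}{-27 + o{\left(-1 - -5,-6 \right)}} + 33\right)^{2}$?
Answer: $\frac{478864}{441} \approx 1085.9$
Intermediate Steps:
$o{\left(x,D \right)} = - D$ ($o{\left(x,D \right)} = D \left(-1\right) = - D$)
$\left(\frac{1}{-27 + o{\left(-1 - -5,-6 \right)}} + 33\right)^{2} = \left(\frac{1}{-27 - -6} + 33\right)^{2} = \left(\frac{1}{-27 + 6} + 33\right)^{2} = \left(\frac{1}{-21} + 33\right)^{2} = \left(- \frac{1}{21} + 33\right)^{2} = \left(\frac{692}{21}\right)^{2} = \frac{478864}{441}$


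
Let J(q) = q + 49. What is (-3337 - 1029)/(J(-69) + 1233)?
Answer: -4366/1213 ≈ -3.5993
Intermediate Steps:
J(q) = 49 + q
(-3337 - 1029)/(J(-69) + 1233) = (-3337 - 1029)/((49 - 69) + 1233) = -4366/(-20 + 1233) = -4366/1213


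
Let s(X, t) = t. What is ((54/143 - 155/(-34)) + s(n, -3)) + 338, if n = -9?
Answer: 1652771/4862 ≈ 339.94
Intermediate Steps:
((54/143 - 155/(-34)) + s(n, -3)) + 338 = ((54/143 - 155/(-34)) - 3) + 338 = ((54*(1/143) - 155*(-1/34)) - 3) + 338 = ((54/143 + 155/34) - 3) + 338 = (24001/4862 - 3) + 338 = 9415/4862 + 338 = 1652771/4862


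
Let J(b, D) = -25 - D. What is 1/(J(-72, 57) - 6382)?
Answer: -1/6464 ≈ -0.00015470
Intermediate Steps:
1/(J(-72, 57) - 6382) = 1/((-25 - 1*57) - 6382) = 1/((-25 - 57) - 6382) = 1/(-82 - 6382) = 1/(-6464) = -1/6464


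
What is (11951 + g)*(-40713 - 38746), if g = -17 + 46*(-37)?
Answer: -813024488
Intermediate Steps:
g = -1719 (g = -17 - 1702 = -1719)
(11951 + g)*(-40713 - 38746) = (11951 - 1719)*(-40713 - 38746) = 10232*(-79459) = -813024488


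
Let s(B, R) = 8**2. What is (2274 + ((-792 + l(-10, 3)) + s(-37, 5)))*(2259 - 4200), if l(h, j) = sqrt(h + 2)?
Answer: -3000786 - 3882*I*sqrt(2) ≈ -3.0008e+6 - 5490.0*I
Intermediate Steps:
l(h, j) = sqrt(2 + h)
s(B, R) = 64
(2274 + ((-792 + l(-10, 3)) + s(-37, 5)))*(2259 - 4200) = (2274 + ((-792 + sqrt(2 - 10)) + 64))*(2259 - 4200) = (2274 + ((-792 + sqrt(-8)) + 64))*(-1941) = (2274 + ((-792 + 2*I*sqrt(2)) + 64))*(-1941) = (2274 + (-728 + 2*I*sqrt(2)))*(-1941) = (1546 + 2*I*sqrt(2))*(-1941) = -3000786 - 3882*I*sqrt(2)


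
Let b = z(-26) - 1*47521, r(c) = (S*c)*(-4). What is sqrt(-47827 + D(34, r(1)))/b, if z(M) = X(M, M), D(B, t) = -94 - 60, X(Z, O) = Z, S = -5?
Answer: -I*sqrt(47981)/47547 ≈ -0.0046069*I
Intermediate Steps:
r(c) = 20*c (r(c) = -5*c*(-4) = 20*c)
D(B, t) = -154
z(M) = M
b = -47547 (b = -26 - 1*47521 = -26 - 47521 = -47547)
sqrt(-47827 + D(34, r(1)))/b = sqrt(-47827 - 154)/(-47547) = sqrt(-47981)*(-1/47547) = (I*sqrt(47981))*(-1/47547) = -I*sqrt(47981)/47547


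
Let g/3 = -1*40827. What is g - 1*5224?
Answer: -127705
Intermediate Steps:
g = -122481 (g = 3*(-1*40827) = 3*(-40827) = -122481)
g - 1*5224 = -122481 - 1*5224 = -122481 - 5224 = -127705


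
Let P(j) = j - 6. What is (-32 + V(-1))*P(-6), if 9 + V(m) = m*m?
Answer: 480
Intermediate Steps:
V(m) = -9 + m² (V(m) = -9 + m*m = -9 + m²)
P(j) = -6 + j
(-32 + V(-1))*P(-6) = (-32 + (-9 + (-1)²))*(-6 - 6) = (-32 + (-9 + 1))*(-12) = (-32 - 8)*(-12) = -40*(-12) = 480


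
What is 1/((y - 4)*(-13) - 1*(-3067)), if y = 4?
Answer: 1/3067 ≈ 0.00032605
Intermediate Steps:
1/((y - 4)*(-13) - 1*(-3067)) = 1/((4 - 4)*(-13) - 1*(-3067)) = 1/(0*(-13) + 3067) = 1/(0 + 3067) = 1/3067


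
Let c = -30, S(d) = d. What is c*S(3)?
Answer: -90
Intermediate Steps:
c*S(3) = -30*3 = -90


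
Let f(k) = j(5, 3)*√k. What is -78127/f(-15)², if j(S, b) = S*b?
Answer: 78127/3375 ≈ 23.149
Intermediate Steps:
f(k) = 15*√k (f(k) = (5*3)*√k = 15*√k)
-78127/f(-15)² = -78127/((15*√(-15))²) = -78127/((15*(I*√15))²) = -78127/((15*I*√15)²) = -78127/(-3375) = -78127*(-1/3375) = 78127/3375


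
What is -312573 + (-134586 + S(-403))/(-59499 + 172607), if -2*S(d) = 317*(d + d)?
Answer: -35354513719/113108 ≈ -3.1257e+5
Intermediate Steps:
S(d) = -317*d (S(d) = -317*(d + d)/2 = -317*2*d/2 = -317*d)
-312573 + (-134586 + S(-403))/(-59499 + 172607) = -312573 + (-134586 - 317*(-403))/(-59499 + 172607) = -312573 + (-134586 + 127751)/113108 = -312573 - 6835*1/113108 = -312573 - 6835/113108 = -35354513719/113108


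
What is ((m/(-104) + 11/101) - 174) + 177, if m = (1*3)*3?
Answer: 31747/10504 ≈ 3.0224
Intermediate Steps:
m = 9 (m = 3*3 = 9)
((m/(-104) + 11/101) - 174) + 177 = ((9/(-104) + 11/101) - 174) + 177 = ((9*(-1/104) + 11*(1/101)) - 174) + 177 = ((-9/104 + 11/101) - 174) + 177 = (235/10504 - 174) + 177 = -1827461/10504 + 177 = 31747/10504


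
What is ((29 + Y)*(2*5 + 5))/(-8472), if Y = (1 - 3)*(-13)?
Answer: -275/2824 ≈ -0.097380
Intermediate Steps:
Y = 26 (Y = -2*(-13) = 26)
((29 + Y)*(2*5 + 5))/(-8472) = ((29 + 26)*(2*5 + 5))/(-8472) = (55*(10 + 5))*(-1/8472) = (55*15)*(-1/8472) = 825*(-1/8472) = -275/2824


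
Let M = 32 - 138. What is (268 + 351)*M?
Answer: -65614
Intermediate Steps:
M = -106
(268 + 351)*M = (268 + 351)*(-106) = 619*(-106) = -65614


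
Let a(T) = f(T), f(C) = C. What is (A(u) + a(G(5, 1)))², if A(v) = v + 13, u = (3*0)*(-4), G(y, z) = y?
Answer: 324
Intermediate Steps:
a(T) = T
u = 0 (u = 0*(-4) = 0)
A(v) = 13 + v
(A(u) + a(G(5, 1)))² = ((13 + 0) + 5)² = (13 + 5)² = 18² = 324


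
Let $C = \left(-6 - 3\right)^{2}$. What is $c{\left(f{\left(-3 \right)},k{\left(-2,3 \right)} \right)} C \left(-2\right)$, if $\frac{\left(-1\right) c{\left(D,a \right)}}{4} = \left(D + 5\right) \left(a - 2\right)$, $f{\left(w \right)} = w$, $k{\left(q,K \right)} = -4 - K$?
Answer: $-11664$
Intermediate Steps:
$c{\left(D,a \right)} = - 4 \left(-2 + a\right) \left(5 + D\right)$ ($c{\left(D,a \right)} = - 4 \left(D + 5\right) \left(a - 2\right) = - 4 \left(5 + D\right) \left(-2 + a\right) = - 4 \left(-2 + a\right) \left(5 + D\right)$)
$C = 81$ ($C = \left(-9\right)^{2} = 81$)
$c{\left(f{\left(-3 \right)},k{\left(-2,3 \right)} \right)} C \left(-2\right) = \left(40 - 20 \left(-4 - 3\right) + 8 \left(-3\right) - - 12 \left(-4 - 3\right)\right) 81 \left(-2\right) = \left(40 - 20 \left(-4 - 3\right) - 24 - - 12 \left(-4 - 3\right)\right) 81 \left(-2\right) = \left(40 - -140 - 24 - \left(-12\right) \left(-7\right)\right) 81 \left(-2\right) = \left(40 + 140 - 24 - 84\right) 81 \left(-2\right) = 72 \cdot 81 \left(-2\right) = 5832 \left(-2\right) = -11664$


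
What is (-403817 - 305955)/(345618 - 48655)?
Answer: -709772/296963 ≈ -2.3901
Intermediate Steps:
(-403817 - 305955)/(345618 - 48655) = -709772/296963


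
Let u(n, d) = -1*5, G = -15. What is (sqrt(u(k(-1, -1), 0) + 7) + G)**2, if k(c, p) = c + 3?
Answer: (15 - sqrt(2))**2 ≈ 184.57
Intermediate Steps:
k(c, p) = 3 + c
u(n, d) = -5
(sqrt(u(k(-1, -1), 0) + 7) + G)**2 = (sqrt(-5 + 7) - 15)**2 = (sqrt(2) - 15)**2 = (-15 + sqrt(2))**2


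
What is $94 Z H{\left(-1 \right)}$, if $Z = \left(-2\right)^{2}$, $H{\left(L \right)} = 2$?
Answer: $752$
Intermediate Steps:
$Z = 4$
$94 Z H{\left(-1 \right)} = 94 \cdot 4 \cdot 2 = 376 \cdot 2 = 752$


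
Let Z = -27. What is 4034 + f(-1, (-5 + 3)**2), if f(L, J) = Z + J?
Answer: 4011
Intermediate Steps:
f(L, J) = -27 + J
4034 + f(-1, (-5 + 3)**2) = 4034 + (-27 + (-5 + 3)**2) = 4034 + (-27 + (-2)**2) = 4034 + (-27 + 4) = 4034 - 23 = 4011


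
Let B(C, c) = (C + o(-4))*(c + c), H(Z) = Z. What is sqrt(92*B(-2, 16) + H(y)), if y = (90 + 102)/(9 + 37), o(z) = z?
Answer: 4*I*sqrt(583878)/23 ≈ 132.89*I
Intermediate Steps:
y = 96/23 (y = 192/46 = 192*(1/46) = 96/23 ≈ 4.1739)
B(C, c) = 2*c*(-4 + C) (B(C, c) = (C - 4)*(c + c) = (-4 + C)*(2*c) = 2*c*(-4 + C))
sqrt(92*B(-2, 16) + H(y)) = sqrt(92*(2*16*(-4 - 2)) + 96/23) = sqrt(92*(2*16*(-6)) + 96/23) = sqrt(92*(-192) + 96/23) = sqrt(-17664 + 96/23) = sqrt(-406176/23) = 4*I*sqrt(583878)/23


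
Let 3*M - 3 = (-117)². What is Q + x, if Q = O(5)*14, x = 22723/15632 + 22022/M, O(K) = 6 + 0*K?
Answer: 230031761/2548016 ≈ 90.279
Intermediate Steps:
M = 4564 (M = 1 + (⅓)*(-117)² = 1 + (⅓)*13689 = 1 + 4563 = 4564)
O(K) = 6 (O(K) = 6 + 0 = 6)
x = 15998417/2548016 (x = 22723/15632 + 22022/4564 = 22723*(1/15632) + 22022*(1/4564) = 22723/15632 + 1573/326 = 15998417/2548016 ≈ 6.2788)
Q = 84 (Q = 6*14 = 84)
Q + x = 84 + 15998417/2548016 = 230031761/2548016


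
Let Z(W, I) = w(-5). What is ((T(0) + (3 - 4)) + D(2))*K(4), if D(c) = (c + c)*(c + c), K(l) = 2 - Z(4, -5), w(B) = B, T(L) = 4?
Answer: 133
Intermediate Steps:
Z(W, I) = -5
K(l) = 7 (K(l) = 2 - 1*(-5) = 2 + 5 = 7)
D(c) = 4*c**2 (D(c) = (2*c)*(2*c) = 4*c**2)
((T(0) + (3 - 4)) + D(2))*K(4) = ((4 + (3 - 4)) + 4*2**2)*7 = ((4 - 1) + 4*4)*7 = (3 + 16)*7 = 19*7 = 133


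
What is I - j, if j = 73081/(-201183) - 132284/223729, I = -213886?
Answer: -9627066723726581/45010471407 ≈ -2.1389e+5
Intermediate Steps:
j = -42963631021/45010471407 (j = 73081*(-1/201183) - 132284*1/223729 = -73081/201183 - 132284/223729 = -42963631021/45010471407 ≈ -0.95452)
I - j = -213886 - 1*(-42963631021/45010471407) = -213886 + 42963631021/45010471407 = -9627066723726581/45010471407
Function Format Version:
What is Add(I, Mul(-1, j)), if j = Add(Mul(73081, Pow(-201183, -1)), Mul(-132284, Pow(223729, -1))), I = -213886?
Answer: Rational(-9627066723726581, 45010471407) ≈ -2.1389e+5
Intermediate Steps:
j = Rational(-42963631021, 45010471407) (j = Add(Mul(73081, Rational(-1, 201183)), Mul(-132284, Rational(1, 223729))) = Add(Rational(-73081, 201183), Rational(-132284, 223729)) = Rational(-42963631021, 45010471407) ≈ -0.95452)
Add(I, Mul(-1, j)) = Add(-213886, Mul(-1, Rational(-42963631021, 45010471407))) = Add(-213886, Rational(42963631021, 45010471407)) = Rational(-9627066723726581, 45010471407)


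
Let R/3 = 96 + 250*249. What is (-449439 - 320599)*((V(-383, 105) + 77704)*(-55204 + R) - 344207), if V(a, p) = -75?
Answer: -7880412866130402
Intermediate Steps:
R = 187038 (R = 3*(96 + 250*249) = 3*(96 + 62250) = 3*62346 = 187038)
(-449439 - 320599)*((V(-383, 105) + 77704)*(-55204 + R) - 344207) = (-449439 - 320599)*((-75 + 77704)*(-55204 + 187038) - 344207) = -770038*(77629*131834 - 344207) = -770038*(10234141586 - 344207) = -770038*10233797379 = -7880412866130402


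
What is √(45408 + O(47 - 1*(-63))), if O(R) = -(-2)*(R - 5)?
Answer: √45618 ≈ 213.58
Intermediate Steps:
O(R) = -10 + 2*R (O(R) = -(-2)*(-5 + R) = -(10 - 2*R) = -10 + 2*R)
√(45408 + O(47 - 1*(-63))) = √(45408 + (-10 + 2*(47 - 1*(-63)))) = √(45408 + (-10 + 2*(47 + 63))) = √(45408 + (-10 + 2*110)) = √(45408 + (-10 + 220)) = √(45408 + 210) = √45618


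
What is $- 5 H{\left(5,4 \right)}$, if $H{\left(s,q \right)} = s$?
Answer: $-25$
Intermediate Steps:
$- 5 H{\left(5,4 \right)} = \left(-5\right) 5 = -25$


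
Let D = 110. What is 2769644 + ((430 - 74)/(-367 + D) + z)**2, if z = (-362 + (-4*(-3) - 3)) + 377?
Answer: 182965995900/66049 ≈ 2.7702e+6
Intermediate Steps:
z = 24 (z = (-362 + (12 - 3)) + 377 = (-362 + 9) + 377 = -353 + 377 = 24)
2769644 + ((430 - 74)/(-367 + D) + z)**2 = 2769644 + ((430 - 74)/(-367 + 110) + 24)**2 = 2769644 + (356/(-257) + 24)**2 = 2769644 + (356*(-1/257) + 24)**2 = 2769644 + (-356/257 + 24)**2 = 2769644 + (5812/257)**2 = 2769644 + 33779344/66049 = 182965995900/66049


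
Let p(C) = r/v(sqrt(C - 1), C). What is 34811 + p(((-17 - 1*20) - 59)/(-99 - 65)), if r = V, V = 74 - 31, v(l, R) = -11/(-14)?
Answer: 383523/11 ≈ 34866.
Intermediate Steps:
v(l, R) = 11/14 (v(l, R) = -11*(-1/14) = 11/14)
V = 43
r = 43
p(C) = 602/11 (p(C) = 43/(11/14) = 43*(14/11) = 602/11)
34811 + p(((-17 - 1*20) - 59)/(-99 - 65)) = 34811 + 602/11 = 383523/11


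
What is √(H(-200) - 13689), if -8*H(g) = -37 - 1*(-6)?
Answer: I*√218962/4 ≈ 116.98*I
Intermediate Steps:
H(g) = 31/8 (H(g) = -(-37 - 1*(-6))/8 = -(-37 + 6)/8 = -⅛*(-31) = 31/8)
√(H(-200) - 13689) = √(31/8 - 13689) = √(-109481/8) = I*√218962/4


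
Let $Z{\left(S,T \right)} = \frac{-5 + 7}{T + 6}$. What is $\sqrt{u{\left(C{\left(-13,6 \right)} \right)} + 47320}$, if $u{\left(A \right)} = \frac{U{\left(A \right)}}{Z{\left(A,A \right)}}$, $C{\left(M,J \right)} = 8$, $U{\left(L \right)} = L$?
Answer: $12 \sqrt{329} \approx 217.66$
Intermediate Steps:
$Z{\left(S,T \right)} = \frac{2}{6 + T}$
$u{\left(A \right)} = A \left(3 + \frac{A}{2}\right)$ ($u{\left(A \right)} = \frac{A}{2 \frac{1}{6 + A}} = A \left(3 + \frac{A}{2}\right)$)
$\sqrt{u{\left(C{\left(-13,6 \right)} \right)} + 47320} = \sqrt{\frac{1}{2} \cdot 8 \left(6 + 8\right) + 47320} = \sqrt{\frac{1}{2} \cdot 8 \cdot 14 + 47320} = \sqrt{56 + 47320} = \sqrt{47376} = 12 \sqrt{329}$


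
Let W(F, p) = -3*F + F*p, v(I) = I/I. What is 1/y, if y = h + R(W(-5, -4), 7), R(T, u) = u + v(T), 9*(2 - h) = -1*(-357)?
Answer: -3/89 ≈ -0.033708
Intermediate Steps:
v(I) = 1
h = -113/3 (h = 2 - (-1)*(-357)/9 = 2 - 1/9*357 = 2 - 119/3 = -113/3 ≈ -37.667)
R(T, u) = 1 + u (R(T, u) = u + 1 = 1 + u)
y = -89/3 (y = -113/3 + (1 + 7) = -113/3 + 8 = -89/3 ≈ -29.667)
1/y = 1/(-89/3) = -3/89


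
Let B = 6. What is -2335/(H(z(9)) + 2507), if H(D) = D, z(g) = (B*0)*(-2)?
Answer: -2335/2507 ≈ -0.93139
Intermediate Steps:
z(g) = 0 (z(g) = (6*0)*(-2) = 0*(-2) = 0)
-2335/(H(z(9)) + 2507) = -2335/(0 + 2507) = -2335/2507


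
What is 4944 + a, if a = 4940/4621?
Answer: 22851164/4621 ≈ 4945.1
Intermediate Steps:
a = 4940/4621 (a = 4940*(1/4621) = 4940/4621 ≈ 1.0690)
4944 + a = 4944 + 4940/4621 = 22851164/4621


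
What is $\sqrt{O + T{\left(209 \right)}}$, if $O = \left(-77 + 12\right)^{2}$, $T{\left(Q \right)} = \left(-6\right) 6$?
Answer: $\sqrt{4189} \approx 64.723$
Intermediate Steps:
$T{\left(Q \right)} = -36$
$O = 4225$ ($O = \left(-65\right)^{2} = 4225$)
$\sqrt{O + T{\left(209 \right)}} = \sqrt{4225 - 36} = \sqrt{4189}$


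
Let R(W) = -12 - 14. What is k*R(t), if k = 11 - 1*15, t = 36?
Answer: 104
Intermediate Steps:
k = -4 (k = 11 - 15 = -4)
R(W) = -26
k*R(t) = -4*(-26) = 104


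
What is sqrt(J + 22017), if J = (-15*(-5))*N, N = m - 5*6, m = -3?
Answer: sqrt(19542) ≈ 139.79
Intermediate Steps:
N = -33 (N = -3 - 5*6 = -3 - 30 = -33)
J = -2475 (J = -15*(-5)*(-33) = 75*(-33) = -2475)
sqrt(J + 22017) = sqrt(-2475 + 22017) = sqrt(19542)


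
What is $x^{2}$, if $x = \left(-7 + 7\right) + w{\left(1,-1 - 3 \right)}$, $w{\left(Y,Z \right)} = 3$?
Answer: $9$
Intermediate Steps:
$x = 3$ ($x = \left(-7 + 7\right) + 3 = 0 + 3 = 3$)
$x^{2} = 3^{2} = 9$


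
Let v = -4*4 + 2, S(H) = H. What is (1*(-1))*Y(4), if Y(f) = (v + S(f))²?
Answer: -100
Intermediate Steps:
v = -14 (v = -16 + 2 = -14)
Y(f) = (-14 + f)²
(1*(-1))*Y(4) = (1*(-1))*(-14 + 4)² = -1*(-10)² = -1*100 = -100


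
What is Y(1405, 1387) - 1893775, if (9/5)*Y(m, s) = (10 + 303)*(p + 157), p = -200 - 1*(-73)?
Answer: -5665675/3 ≈ -1.8886e+6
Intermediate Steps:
p = -127 (p = -200 + 73 = -127)
Y(m, s) = 15650/3 (Y(m, s) = 5*((10 + 303)*(-127 + 157))/9 = 5*(313*30)/9 = (5/9)*9390 = 15650/3)
Y(1405, 1387) - 1893775 = 15650/3 - 1893775 = -5665675/3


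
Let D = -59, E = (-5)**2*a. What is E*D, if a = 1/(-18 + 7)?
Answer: 1475/11 ≈ 134.09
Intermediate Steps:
a = -1/11 (a = 1/(-11) = -1/11 ≈ -0.090909)
E = -25/11 (E = (-5)**2*(-1/11) = 25*(-1/11) = -25/11 ≈ -2.2727)
E*D = -25/11*(-59) = 1475/11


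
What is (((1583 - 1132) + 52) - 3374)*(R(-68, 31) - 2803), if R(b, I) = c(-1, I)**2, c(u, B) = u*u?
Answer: 8044542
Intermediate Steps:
c(u, B) = u**2
R(b, I) = 1 (R(b, I) = ((-1)**2)**2 = 1**2 = 1)
(((1583 - 1132) + 52) - 3374)*(R(-68, 31) - 2803) = (((1583 - 1132) + 52) - 3374)*(1 - 2803) = ((451 + 52) - 3374)*(-2802) = (503 - 3374)*(-2802) = -2871*(-2802) = 8044542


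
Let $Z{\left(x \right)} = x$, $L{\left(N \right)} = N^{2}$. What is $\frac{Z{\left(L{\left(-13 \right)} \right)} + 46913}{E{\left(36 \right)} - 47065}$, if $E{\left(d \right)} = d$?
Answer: $- \frac{47082}{47029} \approx -1.0011$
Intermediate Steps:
$\frac{Z{\left(L{\left(-13 \right)} \right)} + 46913}{E{\left(36 \right)} - 47065} = \frac{\left(-13\right)^{2} + 46913}{36 - 47065} = \frac{169 + 46913}{-47029} = 47082 \left(- \frac{1}{47029}\right) = - \frac{47082}{47029}$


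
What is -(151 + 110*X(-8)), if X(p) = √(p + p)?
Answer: -151 - 440*I ≈ -151.0 - 440.0*I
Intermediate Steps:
X(p) = √2*√p (X(p) = √(2*p) = √2*√p)
-(151 + 110*X(-8)) = -(151 + 110*(√2*√(-8))) = -(151 + 110*(√2*(2*I*√2))) = -(151 + 110*(4*I)) = -(151 + 440*I) = -151 - 440*I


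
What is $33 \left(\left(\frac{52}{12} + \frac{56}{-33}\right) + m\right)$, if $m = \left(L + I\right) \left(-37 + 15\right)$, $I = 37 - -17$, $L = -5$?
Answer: $-35487$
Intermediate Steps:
$I = 54$ ($I = 37 + 17 = 54$)
$m = -1078$ ($m = \left(-5 + 54\right) \left(-37 + 15\right) = 49 \left(-22\right) = -1078$)
$33 \left(\left(\frac{52}{12} + \frac{56}{-33}\right) + m\right) = 33 \left(\left(\frac{52}{12} + \frac{56}{-33}\right) - 1078\right) = 33 \left(\left(52 \cdot \frac{1}{12} + 56 \left(- \frac{1}{33}\right)\right) - 1078\right) = 33 \left(\left(\frac{13}{3} - \frac{56}{33}\right) - 1078\right) = 33 \left(\frac{29}{11} - 1078\right) = 33 \left(- \frac{11829}{11}\right) = -35487$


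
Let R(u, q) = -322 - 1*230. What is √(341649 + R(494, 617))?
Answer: √341097 ≈ 584.04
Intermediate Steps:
R(u, q) = -552 (R(u, q) = -322 - 230 = -552)
√(341649 + R(494, 617)) = √(341649 - 552) = √341097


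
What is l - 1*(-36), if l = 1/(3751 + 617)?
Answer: 157249/4368 ≈ 36.000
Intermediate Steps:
l = 1/4368 ≈ 0.00022894
l - 1*(-36) = 1/4368 - 1*(-36) = 1/4368 + 36 = 157249/4368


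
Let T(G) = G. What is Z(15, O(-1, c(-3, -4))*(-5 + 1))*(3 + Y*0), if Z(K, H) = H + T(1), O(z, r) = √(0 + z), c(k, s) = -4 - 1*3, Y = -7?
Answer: 3 - 12*I ≈ 3.0 - 12.0*I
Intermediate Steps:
c(k, s) = -7 (c(k, s) = -4 - 3 = -7)
O(z, r) = √z
Z(K, H) = 1 + H (Z(K, H) = H + 1 = 1 + H)
Z(15, O(-1, c(-3, -4))*(-5 + 1))*(3 + Y*0) = (1 + √(-1)*(-5 + 1))*(3 - 7*0) = (1 + I*(-4))*(3 + 0) = (1 - 4*I)*3 = 3 - 12*I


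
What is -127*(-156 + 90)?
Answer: 8382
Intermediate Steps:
-127*(-156 + 90) = -127*(-66) = 8382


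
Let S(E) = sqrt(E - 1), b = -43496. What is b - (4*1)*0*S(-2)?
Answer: -43496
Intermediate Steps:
S(E) = sqrt(-1 + E)
b - (4*1)*0*S(-2) = -43496 - (4*1)*0*sqrt(-1 - 2) = -43496 - 4*0*sqrt(-3) = -43496 - 0*I*sqrt(3) = -43496 - 1*0 = -43496 + 0 = -43496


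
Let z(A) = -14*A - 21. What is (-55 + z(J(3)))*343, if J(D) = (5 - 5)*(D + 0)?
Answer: -26068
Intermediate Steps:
J(D) = 0 (J(D) = 0*D = 0)
z(A) = -21 - 14*A
(-55 + z(J(3)))*343 = (-55 + (-21 - 14*0))*343 = (-55 + (-21 + 0))*343 = (-55 - 21)*343 = -76*343 = -26068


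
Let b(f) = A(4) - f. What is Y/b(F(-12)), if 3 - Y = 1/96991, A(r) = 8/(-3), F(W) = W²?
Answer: -19839/969910 ≈ -0.020454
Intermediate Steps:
A(r) = -8/3 (A(r) = 8*(-⅓) = -8/3)
b(f) = -8/3 - f
Y = 290972/96991 (Y = 3 - 1/96991 = 290972/96991 ≈ 3.0000)
Y/b(F(-12)) = 290972/(96991*(-8/3 - 1*(-12)²)) = 290972/(96991*(-8/3 - 1*144)) = 290972/(96991*(-8/3 - 144)) = 290972/(96991*(-440/3)) = (290972/96991)*(-3/440) = -19839/969910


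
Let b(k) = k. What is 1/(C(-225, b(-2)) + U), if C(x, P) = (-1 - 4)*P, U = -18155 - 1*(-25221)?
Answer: 1/7076 ≈ 0.00014132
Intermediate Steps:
U = 7066 (U = -18155 + 25221 = 7066)
C(x, P) = -5*P
1/(C(-225, b(-2)) + U) = 1/(-5*(-2) + 7066) = 1/(10 + 7066) = 1/7076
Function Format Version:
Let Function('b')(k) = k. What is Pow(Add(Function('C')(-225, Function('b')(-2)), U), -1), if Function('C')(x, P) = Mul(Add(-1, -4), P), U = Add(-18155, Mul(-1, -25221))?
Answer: Rational(1, 7076) ≈ 0.00014132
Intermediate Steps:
U = 7066 (U = Add(-18155, 25221) = 7066)
Function('C')(x, P) = Mul(-5, P)
Pow(Add(Function('C')(-225, Function('b')(-2)), U), -1) = Pow(Add(Mul(-5, -2), 7066), -1) = Pow(Add(10, 7066), -1) = Pow(7076, -1) = Rational(1, 7076)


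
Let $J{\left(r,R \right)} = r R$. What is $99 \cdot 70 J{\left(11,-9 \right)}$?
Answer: $-686070$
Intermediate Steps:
$J{\left(r,R \right)} = R r$
$99 \cdot 70 J{\left(11,-9 \right)} = 99 \cdot 70 \left(\left(-9\right) 11\right) = 6930 \left(-99\right) = -686070$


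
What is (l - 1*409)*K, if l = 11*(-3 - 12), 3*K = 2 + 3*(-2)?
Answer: 2296/3 ≈ 765.33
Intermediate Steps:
K = -4/3 (K = (2 + 3*(-2))/3 = (2 - 6)/3 = (⅓)*(-4) = -4/3 ≈ -1.3333)
l = -165 (l = 11*(-15) = -165)
(l - 1*409)*K = (-165 - 1*409)*(-4/3) = (-165 - 409)*(-4/3) = -574*(-4/3) = 2296/3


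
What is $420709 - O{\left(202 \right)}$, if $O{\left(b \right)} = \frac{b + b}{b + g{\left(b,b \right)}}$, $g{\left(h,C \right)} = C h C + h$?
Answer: $\frac{8583725726}{20403} \approx 4.2071 \cdot 10^{5}$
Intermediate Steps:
$g{\left(h,C \right)} = h + h C^{2}$ ($g{\left(h,C \right)} = h C^{2} + h = h + h C^{2}$)
$O{\left(b \right)} = \frac{2 b}{b + b \left(1 + b^{2}\right)}$ ($O{\left(b \right)} = \frac{b + b}{b + b \left(1 + b^{2}\right)} = \frac{2 b}{b + b \left(1 + b^{2}\right)}$)
$420709 - O{\left(202 \right)} = 420709 - \frac{2}{2 + 202^{2}} = 420709 - \frac{2}{2 + 40804} = 420709 - \frac{2}{40806} = 420709 - 2 \cdot \frac{1}{40806} = 420709 - \frac{1}{20403} = \frac{8583725726}{20403}$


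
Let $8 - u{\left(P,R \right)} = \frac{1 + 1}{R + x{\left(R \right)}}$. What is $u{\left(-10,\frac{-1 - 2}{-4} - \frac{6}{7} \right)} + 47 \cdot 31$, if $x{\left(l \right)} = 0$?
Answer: $\frac{4451}{3} \approx 1483.7$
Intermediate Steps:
$u{\left(P,R \right)} = 8 - \frac{2}{R}$ ($u{\left(P,R \right)} = 8 - \frac{1 + 1}{R + 0} = 8 - \frac{2}{R}$)
$u{\left(-10,\frac{-1 - 2}{-4} - \frac{6}{7} \right)} + 47 \cdot 31 = \left(8 - \frac{2}{\frac{-1 - 2}{-4} - \frac{6}{7}}\right) + 47 \cdot 31 = \left(8 - \frac{2}{\left(-1 - 2\right) \left(- \frac{1}{4}\right) - \frac{6}{7}}\right) + 1457 = \left(8 - \frac{2}{\left(-3\right) \left(- \frac{1}{4}\right) - \frac{6}{7}}\right) + 1457 = \left(8 - \frac{2}{\frac{3}{4} - \frac{6}{7}}\right) + 1457 = \left(8 - \frac{2}{- \frac{3}{28}}\right) + 1457 = \left(8 - - \frac{56}{3}\right) + 1457 = \left(8 + \frac{56}{3}\right) + 1457 = \frac{80}{3} + 1457 = \frac{4451}{3}$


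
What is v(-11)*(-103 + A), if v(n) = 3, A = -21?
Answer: -372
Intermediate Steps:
v(-11)*(-103 + A) = 3*(-103 - 21) = 3*(-124) = -372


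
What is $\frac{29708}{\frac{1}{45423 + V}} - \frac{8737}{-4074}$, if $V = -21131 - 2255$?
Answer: $\frac{2667146757241}{4074} \approx 6.5467 \cdot 10^{8}$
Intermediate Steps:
$V = -23386$
$\frac{29708}{\frac{1}{45423 + V}} - \frac{8737}{-4074} = \frac{29708}{\frac{1}{45423 - 23386}} - \frac{8737}{-4074} = \frac{29708}{\frac{1}{22037}} - - \frac{8737}{4074} = 29708 \frac{1}{\frac{1}{22037}} + \frac{8737}{4074} = 29708 \cdot 22037 + \frac{8737}{4074} = 654675196 + \frac{8737}{4074} = \frac{2667146757241}{4074}$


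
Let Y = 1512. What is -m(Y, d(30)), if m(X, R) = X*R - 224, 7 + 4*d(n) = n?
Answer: -8470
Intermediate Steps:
d(n) = -7/4 + n/4
m(X, R) = -224 + R*X (m(X, R) = R*X - 224 = -224 + R*X)
-m(Y, d(30)) = -(-224 + (-7/4 + (1/4)*30)*1512) = -(-224 + (-7/4 + 15/2)*1512) = -(-224 + (23/4)*1512) = -(-224 + 8694) = -1*8470 = -8470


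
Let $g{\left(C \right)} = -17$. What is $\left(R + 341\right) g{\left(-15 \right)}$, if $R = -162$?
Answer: $-3043$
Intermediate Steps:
$\left(R + 341\right) g{\left(-15 \right)} = \left(-162 + 341\right) \left(-17\right) = 179 \left(-17\right) = -3043$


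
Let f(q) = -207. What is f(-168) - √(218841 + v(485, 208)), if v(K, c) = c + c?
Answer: -207 - √219257 ≈ -675.25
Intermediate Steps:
v(K, c) = 2*c
f(-168) - √(218841 + v(485, 208)) = -207 - √(218841 + 2*208) = -207 - √(218841 + 416) = -207 - √219257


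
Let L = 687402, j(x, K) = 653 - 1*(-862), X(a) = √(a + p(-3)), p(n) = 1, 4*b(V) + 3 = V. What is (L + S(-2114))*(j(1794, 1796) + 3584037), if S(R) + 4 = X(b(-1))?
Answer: 2464701273696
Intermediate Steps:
b(V) = -¾ + V/4
X(a) = √(1 + a) (X(a) = √(a + 1) = √(1 + a))
j(x, K) = 1515 (j(x, K) = 653 + 862 = 1515)
S(R) = -4 (S(R) = -4 + √(1 + (-¾ + (¼)*(-1))) = -4 + √(1 + (-¾ - ¼)) = -4 + √(1 - 1) = -4 + √0 = -4 + 0 = -4)
(L + S(-2114))*(j(1794, 1796) + 3584037) = (687402 - 4)*(1515 + 3584037) = 687398*3585552 = 2464701273696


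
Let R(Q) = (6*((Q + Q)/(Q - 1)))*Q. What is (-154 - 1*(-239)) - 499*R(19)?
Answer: -360023/3 ≈ -1.2001e+5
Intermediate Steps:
R(Q) = 12*Q²/(-1 + Q) (R(Q) = (6*((2*Q)/(-1 + Q)))*Q = (6*(2*Q/(-1 + Q)))*Q = (12*Q/(-1 + Q))*Q = 12*Q²/(-1 + Q))
(-154 - 1*(-239)) - 499*R(19) = (-154 - 1*(-239)) - 5988*19²/(-1 + 19) = (-154 + 239) - 5988*361/18 = 85 - 5988*361/18 = 85 - 499*722/3 = 85 - 360278/3 = -360023/3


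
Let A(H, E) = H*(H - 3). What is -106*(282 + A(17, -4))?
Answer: -55120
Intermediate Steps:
A(H, E) = H*(-3 + H)
-106*(282 + A(17, -4)) = -106*(282 + 17*(-3 + 17)) = -106*(282 + 17*14) = -106*(282 + 238) = -106*520 = -55120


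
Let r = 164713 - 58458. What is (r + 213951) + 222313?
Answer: 542519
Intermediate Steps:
r = 106255
(r + 213951) + 222313 = (106255 + 213951) + 222313 = 320206 + 222313 = 542519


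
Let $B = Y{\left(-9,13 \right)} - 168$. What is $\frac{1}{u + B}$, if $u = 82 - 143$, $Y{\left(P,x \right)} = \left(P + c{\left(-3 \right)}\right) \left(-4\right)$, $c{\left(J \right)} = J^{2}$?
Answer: $- \frac{1}{229} \approx -0.0043668$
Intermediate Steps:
$Y{\left(P,x \right)} = -36 - 4 P$ ($Y{\left(P,x \right)} = \left(P + \left(-3\right)^{2}\right) \left(-4\right) = \left(P + 9\right) \left(-4\right) = \left(9 + P\right) \left(-4\right) = -36 - 4 P$)
$B = -168$ ($B = \left(-36 - -36\right) - 168 = \left(-36 + 36\right) - 168 = 0 - 168 = -168$)
$u = -61$
$\frac{1}{u + B} = \frac{1}{-61 - 168} = \frac{1}{-229} = - \frac{1}{229}$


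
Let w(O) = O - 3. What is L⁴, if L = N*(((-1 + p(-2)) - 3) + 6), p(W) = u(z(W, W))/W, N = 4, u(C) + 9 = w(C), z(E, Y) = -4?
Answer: 2560000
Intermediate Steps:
w(O) = -3 + O
u(C) = -12 + C (u(C) = -9 + (-3 + C) = -12 + C)
p(W) = -16/W (p(W) = (-12 - 4)/W = -16/W)
L = 40 (L = 4*(((-1 - 16/(-2)) - 3) + 6) = 4*(((-1 - 16*(-½)) - 3) + 6) = 4*(((-1 + 8) - 3) + 6) = 4*((7 - 3) + 6) = 4*(4 + 6) = 4*10 = 40)
L⁴ = 40⁴ = 2560000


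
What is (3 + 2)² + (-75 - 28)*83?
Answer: -8524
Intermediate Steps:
(3 + 2)² + (-75 - 28)*83 = 5² - 103*83 = 25 - 8549 = -8524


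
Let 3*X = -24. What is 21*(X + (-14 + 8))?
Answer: -294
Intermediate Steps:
X = -8 (X = (⅓)*(-24) = -8)
21*(X + (-14 + 8)) = 21*(-8 + (-14 + 8)) = 21*(-8 - 6) = 21*(-14) = -294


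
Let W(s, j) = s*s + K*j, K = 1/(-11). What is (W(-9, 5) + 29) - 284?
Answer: -1919/11 ≈ -174.45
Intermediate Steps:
K = -1/11 ≈ -0.090909
W(s, j) = s² - j/11 (W(s, j) = s*s - j/11 = s² - j/11)
(W(-9, 5) + 29) - 284 = (((-9)² - 1/11*5) + 29) - 284 = ((81 - 5/11) + 29) - 284 = (886/11 + 29) - 284 = 1205/11 - 284 = -1919/11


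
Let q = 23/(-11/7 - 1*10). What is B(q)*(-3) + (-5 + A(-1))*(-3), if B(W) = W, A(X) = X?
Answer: 647/27 ≈ 23.963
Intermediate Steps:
q = -161/81 (q = 23/(-11*1/7 - 10) = 23/(-11/7 - 10) = 23/(-81/7) = 23*(-7/81) = -161/81 ≈ -1.9877)
B(q)*(-3) + (-5 + A(-1))*(-3) = -161/81*(-3) + (-5 - 1)*(-3) = 161/27 - 6*(-3) = 161/27 + 18 = 647/27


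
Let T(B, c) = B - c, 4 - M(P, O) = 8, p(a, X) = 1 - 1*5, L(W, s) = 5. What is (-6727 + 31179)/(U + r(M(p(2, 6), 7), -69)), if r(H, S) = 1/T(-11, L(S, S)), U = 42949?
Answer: 391232/687183 ≈ 0.56933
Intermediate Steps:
p(a, X) = -4 (p(a, X) = 1 - 5 = -4)
M(P, O) = -4 (M(P, O) = 4 - 1*8 = 4 - 8 = -4)
r(H, S) = -1/16 (r(H, S) = 1/(-11 - 1*5) = 1/(-11 - 5) = 1/(-16) = -1/16)
(-6727 + 31179)/(U + r(M(p(2, 6), 7), -69)) = (-6727 + 31179)/(42949 - 1/16) = 24452/(687183/16) = 24452*(16/687183) = 391232/687183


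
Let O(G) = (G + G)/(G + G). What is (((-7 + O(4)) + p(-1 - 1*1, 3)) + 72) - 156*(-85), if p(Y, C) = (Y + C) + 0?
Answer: 13327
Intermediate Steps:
O(G) = 1 (O(G) = (2*G)/((2*G)) = (2*G)*(1/(2*G)) = 1)
p(Y, C) = C + Y (p(Y, C) = (C + Y) + 0 = C + Y)
(((-7 + O(4)) + p(-1 - 1*1, 3)) + 72) - 156*(-85) = (((-7 + 1) + (3 + (-1 - 1*1))) + 72) - 156*(-85) = ((-6 + (3 + (-1 - 1))) + 72) + 13260 = ((-6 + (3 - 2)) + 72) + 13260 = ((-6 + 1) + 72) + 13260 = (-5 + 72) + 13260 = 67 + 13260 = 13327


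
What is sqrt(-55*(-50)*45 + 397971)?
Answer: 9*sqrt(6441) ≈ 722.30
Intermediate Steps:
sqrt(-55*(-50)*45 + 397971) = sqrt(2750*45 + 397971) = sqrt(123750 + 397971) = sqrt(521721) = 9*sqrt(6441)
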